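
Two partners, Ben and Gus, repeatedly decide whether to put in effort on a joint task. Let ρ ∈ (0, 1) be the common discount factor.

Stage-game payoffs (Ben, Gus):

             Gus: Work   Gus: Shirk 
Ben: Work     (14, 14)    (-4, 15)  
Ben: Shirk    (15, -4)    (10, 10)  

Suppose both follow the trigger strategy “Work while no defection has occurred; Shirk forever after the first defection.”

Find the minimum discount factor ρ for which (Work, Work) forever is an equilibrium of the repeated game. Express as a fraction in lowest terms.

Under grim trigger the critical discount factor is (T−C)/(T−P) with T = 15, C = 14, P = 10.
ρ* = (15−14)/(15−10) = 1/5.

1/5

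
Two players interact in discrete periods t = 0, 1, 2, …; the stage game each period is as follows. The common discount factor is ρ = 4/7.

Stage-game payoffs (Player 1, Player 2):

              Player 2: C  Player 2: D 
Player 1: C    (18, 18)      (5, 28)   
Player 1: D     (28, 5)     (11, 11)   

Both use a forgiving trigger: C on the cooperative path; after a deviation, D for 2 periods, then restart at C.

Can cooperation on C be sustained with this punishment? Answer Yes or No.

Comparing payoff streams over the 3 periods until play realigns: cooperate → 18(1+ρ+…+ρ^2); deviate → 28 + 11(ρ+…+ρ^2).
Cooperation is sustained iff (18−11)(ρ+…+ρ^2) ≥ 28−18.
ρ+…+ρ^2 = 4/7·(1−(4/7)^2)/(1−4/7) = 0.8980, and (28−18)/(18−11) = 1.4286.
0.8980 < 1.4286, so cooperation is not sustainable.

No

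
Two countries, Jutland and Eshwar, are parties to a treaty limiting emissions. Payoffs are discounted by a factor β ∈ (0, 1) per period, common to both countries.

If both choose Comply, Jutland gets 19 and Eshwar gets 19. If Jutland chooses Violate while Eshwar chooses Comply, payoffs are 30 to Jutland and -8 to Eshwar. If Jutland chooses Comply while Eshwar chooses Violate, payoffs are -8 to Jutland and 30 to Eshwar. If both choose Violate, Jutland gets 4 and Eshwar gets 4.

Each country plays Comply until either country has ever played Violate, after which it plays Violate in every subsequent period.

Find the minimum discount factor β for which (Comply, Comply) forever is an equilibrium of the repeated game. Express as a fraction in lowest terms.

11/26

One-period gain from deviating is 30 − 19 = 11. The loss is 19 − 4 = 15 in every subsequent period, with present value 15·β/(1−β).
Deviation is unprofitable when 15·β/(1−β) ≥ 11, i.e. β/(1−β) ≥ 11/15.
Equivalently β ≥ 11/(11+15) = 11/26.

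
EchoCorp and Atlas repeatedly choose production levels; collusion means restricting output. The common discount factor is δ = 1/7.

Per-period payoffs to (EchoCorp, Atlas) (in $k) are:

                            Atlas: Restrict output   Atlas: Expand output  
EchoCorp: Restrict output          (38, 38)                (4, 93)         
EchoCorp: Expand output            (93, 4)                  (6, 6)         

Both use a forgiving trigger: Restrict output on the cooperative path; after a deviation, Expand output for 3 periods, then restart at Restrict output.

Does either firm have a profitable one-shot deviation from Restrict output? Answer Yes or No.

Yes

A one-shot deviation gives 93 now, then 6 for 3 periods, then back to 38.
Gain from deviating: (93−38) today; loss: (38−6) in each of the next 3 periods.
No-deviation condition: (38−6)(δ+…+δ^3) ≥ 93−38, i.e. δ+…+δ^3 ≥ 55/32.
At δ = 1/7: δ+…+δ^3 = 0.1662 < 1.7188.
So cooperation is not sustainable.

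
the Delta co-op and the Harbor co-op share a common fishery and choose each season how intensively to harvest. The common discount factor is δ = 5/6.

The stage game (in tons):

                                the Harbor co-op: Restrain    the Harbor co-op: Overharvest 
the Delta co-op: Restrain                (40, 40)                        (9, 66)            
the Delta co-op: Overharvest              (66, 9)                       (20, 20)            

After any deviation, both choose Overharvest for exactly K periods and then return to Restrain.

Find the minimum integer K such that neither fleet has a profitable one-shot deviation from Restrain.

2

Need Σ_{k=1}^{K} δ^k ≥ (66−40)/(40−20) = 1.3000 at δ = 5/6.
At K = 1 the sum is 0.8333 < 1.3000; at K = 2 it is 1.5278 ≥ 1.3000.
So the minimum punishment length is K = 2.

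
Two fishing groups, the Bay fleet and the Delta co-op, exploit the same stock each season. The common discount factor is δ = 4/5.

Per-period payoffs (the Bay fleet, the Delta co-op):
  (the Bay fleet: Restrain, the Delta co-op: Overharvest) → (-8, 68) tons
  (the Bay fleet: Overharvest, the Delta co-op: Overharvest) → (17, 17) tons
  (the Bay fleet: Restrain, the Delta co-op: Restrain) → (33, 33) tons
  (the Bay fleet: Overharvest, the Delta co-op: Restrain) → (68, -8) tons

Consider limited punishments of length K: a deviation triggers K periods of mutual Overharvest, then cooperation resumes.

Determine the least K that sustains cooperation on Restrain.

Need Σ_{k=1}^{K} δ^k ≥ (68−33)/(33−17) = 2.1875 at δ = 4/5.
At K = 3 the sum is 1.9520 < 2.1875; at K = 4 it is 2.3616 ≥ 2.1875.
So the minimum punishment length is K = 4.

4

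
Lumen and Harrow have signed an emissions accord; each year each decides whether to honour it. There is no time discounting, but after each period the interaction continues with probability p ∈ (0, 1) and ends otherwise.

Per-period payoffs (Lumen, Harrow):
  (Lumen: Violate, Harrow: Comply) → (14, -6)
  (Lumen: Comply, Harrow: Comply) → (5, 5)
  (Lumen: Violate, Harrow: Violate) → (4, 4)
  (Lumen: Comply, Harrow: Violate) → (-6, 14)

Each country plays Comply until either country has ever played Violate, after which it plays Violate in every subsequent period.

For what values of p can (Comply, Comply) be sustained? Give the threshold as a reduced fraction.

With no time discounting, the continuation probability p plays the role of the discount factor.
Grim-trigger IC: 5/(1−p) ≥ 14 + 4p/(1−p) ⇒ p ≥ (14−5)/(14−4) = 9/10.

9/10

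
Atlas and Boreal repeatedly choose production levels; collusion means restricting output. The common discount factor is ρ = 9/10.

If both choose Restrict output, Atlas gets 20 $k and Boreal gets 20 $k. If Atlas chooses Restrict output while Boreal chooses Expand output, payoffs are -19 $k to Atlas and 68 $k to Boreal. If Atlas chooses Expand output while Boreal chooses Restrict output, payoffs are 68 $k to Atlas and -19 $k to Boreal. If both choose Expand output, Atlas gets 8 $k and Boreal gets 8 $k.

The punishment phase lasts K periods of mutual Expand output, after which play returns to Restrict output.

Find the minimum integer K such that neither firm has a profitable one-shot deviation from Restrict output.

6

Need Σ_{k=1}^{K} ρ^k ≥ (68−20)/(20−8) = 4.0000 at ρ = 9/10.
At K = 5 the sum is 3.6856 < 4.0000; at K = 6 it is 4.2170 ≥ 4.0000.
So the minimum punishment length is K = 6.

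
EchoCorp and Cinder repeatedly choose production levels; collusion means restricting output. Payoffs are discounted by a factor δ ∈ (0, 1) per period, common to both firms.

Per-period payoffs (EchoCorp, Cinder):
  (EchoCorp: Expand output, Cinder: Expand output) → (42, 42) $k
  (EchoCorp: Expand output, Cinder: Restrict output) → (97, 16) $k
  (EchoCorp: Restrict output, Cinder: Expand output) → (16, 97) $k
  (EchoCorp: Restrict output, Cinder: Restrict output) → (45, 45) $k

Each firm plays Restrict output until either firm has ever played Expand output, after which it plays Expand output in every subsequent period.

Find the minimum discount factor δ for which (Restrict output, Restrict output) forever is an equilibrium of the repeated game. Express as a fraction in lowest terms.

One-period gain from deviating is 97 − 45 = 52. The loss is 45 − 42 = 3 in every subsequent period, with present value 3·δ/(1−δ).
Deviation is unprofitable when 3·δ/(1−δ) ≥ 52, i.e. δ/(1−δ) ≥ 52/3.
Equivalently δ ≥ 52/(52+3) = 52/55.

52/55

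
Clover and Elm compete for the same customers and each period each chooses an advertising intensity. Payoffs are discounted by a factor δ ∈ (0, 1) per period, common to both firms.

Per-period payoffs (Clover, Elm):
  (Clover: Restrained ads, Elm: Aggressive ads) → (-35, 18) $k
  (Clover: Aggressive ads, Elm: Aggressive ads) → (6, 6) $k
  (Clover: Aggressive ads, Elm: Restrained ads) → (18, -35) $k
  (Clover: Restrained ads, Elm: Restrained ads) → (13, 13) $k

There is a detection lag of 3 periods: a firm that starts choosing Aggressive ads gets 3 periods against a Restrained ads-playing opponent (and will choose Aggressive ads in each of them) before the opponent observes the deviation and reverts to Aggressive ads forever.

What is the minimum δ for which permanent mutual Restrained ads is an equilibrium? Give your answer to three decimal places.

0.747

Deviating for the 3 undetected periods gains 18−13 = 5 per period over cooperation, then loses 13−6 = 7 per period forever once punishment starts.
Gain: 5(1 + δ + … + δ^2); loss: 7·δ^3/(1−δ).
No profitable deviation ⇔ 5(1−δ^3) ≤ 7·δ^3, i.e. δ^3 ≥ 5/(5+7) = 5/12.
Hence δ ≥ (5/12)^(1/3) ≈ 0.747.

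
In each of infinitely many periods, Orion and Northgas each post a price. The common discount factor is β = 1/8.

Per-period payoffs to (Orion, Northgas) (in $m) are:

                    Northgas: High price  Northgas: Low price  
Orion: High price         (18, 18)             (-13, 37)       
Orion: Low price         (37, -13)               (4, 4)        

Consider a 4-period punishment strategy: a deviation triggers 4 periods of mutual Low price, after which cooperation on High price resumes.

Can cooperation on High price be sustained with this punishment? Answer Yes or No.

No

A one-shot deviation gives 37 now, then 4 for 4 periods, then back to 18.
Gain from deviating: (37−18) today; loss: (18−4) in each of the next 4 periods.
No-deviation condition: (18−4)(β+…+β^4) ≥ 37−18, i.e. β+…+β^4 ≥ 19/14.
At β = 1/8: β+…+β^4 = 0.1428 < 1.3571.
So cooperation is not sustainable.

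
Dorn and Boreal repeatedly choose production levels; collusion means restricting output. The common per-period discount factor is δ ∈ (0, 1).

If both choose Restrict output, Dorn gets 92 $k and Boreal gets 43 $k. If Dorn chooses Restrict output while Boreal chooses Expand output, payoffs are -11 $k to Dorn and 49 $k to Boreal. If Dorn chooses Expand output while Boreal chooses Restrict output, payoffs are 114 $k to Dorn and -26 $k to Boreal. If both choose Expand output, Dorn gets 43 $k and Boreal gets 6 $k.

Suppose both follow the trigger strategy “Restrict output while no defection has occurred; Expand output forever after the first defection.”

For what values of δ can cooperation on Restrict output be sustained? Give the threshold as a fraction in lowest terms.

22/71

Dorn's threshold: (114−92)/(114−43) = 22/71.
Boreal's threshold: (49−43)/(49−6) = 6/43.
22/71 > 6/43, so Dorn binds and δ* = 22/71.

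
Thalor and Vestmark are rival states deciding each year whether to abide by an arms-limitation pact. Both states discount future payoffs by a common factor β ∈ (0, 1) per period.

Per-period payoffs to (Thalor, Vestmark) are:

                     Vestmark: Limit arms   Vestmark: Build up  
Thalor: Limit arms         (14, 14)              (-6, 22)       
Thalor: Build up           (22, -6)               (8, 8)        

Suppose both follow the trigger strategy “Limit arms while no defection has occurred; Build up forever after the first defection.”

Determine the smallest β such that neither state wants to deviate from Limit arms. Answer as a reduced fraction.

4/7

Under grim trigger the critical discount factor is (T−C)/(T−P) with T = 22, C = 14, P = 8.
β* = (22−14)/(22−8) = 8/14 = 4/7.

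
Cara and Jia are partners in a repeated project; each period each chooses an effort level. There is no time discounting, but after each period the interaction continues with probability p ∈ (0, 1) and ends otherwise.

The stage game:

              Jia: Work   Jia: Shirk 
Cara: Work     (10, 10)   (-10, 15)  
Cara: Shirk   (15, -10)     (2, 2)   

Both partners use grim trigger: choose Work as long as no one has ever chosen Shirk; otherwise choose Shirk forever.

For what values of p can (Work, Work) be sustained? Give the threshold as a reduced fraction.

5/13

Expected cooperation value is 10 + p·10 + p²·10 + … = 10/(1−p); deviation gives 15 + p·2/(1−p).
10 ≥ 15(1−p) + 2p ⇒ 13p ≥ 5 ⇒ p ≥ 5/13.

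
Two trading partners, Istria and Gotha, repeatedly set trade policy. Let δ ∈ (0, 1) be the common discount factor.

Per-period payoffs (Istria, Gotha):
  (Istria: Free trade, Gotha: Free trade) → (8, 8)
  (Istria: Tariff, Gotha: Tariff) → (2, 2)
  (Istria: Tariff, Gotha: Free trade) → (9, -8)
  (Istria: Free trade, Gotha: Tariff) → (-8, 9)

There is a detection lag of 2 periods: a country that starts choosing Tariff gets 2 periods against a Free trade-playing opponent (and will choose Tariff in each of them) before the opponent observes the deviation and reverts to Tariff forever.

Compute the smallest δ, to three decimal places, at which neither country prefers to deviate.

0.378

A deviator earns 9 for 2 periods, then 2 forever; cooperating earns 8 forever. Multiplying the IC by (1−δ):
8 ≥ 9(1−δ^2) + 2δ^2, so 7·δ^2 ≥ 1 and δ^2 ≥ 1/7.
δ ≥ (1/7)^(1/2) ≈ 0.378.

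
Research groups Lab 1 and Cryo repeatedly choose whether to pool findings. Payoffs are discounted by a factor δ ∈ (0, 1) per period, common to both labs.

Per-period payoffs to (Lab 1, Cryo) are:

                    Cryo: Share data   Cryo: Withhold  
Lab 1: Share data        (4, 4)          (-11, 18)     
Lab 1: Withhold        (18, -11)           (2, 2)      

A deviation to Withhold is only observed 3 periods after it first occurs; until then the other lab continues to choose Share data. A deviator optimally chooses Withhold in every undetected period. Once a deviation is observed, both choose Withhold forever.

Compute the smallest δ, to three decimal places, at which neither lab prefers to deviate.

0.956

A deviator earns 18 for 3 periods, then 2 forever; cooperating earns 4 forever. Multiplying the IC by (1−δ):
4 ≥ 18(1−δ^3) + 2δ^3, so 16·δ^3 ≥ 14 and δ^3 ≥ 7/8.
δ ≥ (7/8)^(1/3) ≈ 0.956.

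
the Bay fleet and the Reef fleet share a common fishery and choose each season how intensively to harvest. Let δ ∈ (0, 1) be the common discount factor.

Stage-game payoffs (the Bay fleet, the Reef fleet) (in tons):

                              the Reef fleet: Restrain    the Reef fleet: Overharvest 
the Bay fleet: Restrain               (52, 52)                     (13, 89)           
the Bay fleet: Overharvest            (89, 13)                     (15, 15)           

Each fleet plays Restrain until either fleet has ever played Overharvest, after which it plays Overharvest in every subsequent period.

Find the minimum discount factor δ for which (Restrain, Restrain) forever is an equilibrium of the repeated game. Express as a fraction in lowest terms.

52/(1−δ) ≥ 89 + 15δ/(1−δ)
52 ≥ 89 − 74δ
δ ≥ 37/74 = 1/2.

1/2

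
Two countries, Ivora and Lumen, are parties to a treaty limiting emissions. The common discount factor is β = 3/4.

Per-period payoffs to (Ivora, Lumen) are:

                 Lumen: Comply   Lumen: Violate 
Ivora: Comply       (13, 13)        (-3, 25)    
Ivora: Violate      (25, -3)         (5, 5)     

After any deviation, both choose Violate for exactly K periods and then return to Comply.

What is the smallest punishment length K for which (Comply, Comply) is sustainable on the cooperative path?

3

Need Σ_{k=1}^{K} β^k ≥ (25−13)/(13−5) = 1.5000 at β = 3/4.
At K = 2 the sum is 1.3125 < 1.5000; at K = 3 it is 1.7344 ≥ 1.5000.
So the minimum punishment length is K = 3.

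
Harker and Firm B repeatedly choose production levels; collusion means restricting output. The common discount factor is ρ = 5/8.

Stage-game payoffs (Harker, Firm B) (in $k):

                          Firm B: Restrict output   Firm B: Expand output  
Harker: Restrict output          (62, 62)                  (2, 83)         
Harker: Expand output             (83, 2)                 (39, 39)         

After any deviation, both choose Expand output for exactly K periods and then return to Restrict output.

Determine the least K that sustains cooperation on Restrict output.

No profitable deviation requires (62−39)(ρ+…+ρ^K) ≥ 83−62, i.e. ρ+…+ρ^K ≥ 21/23 ≈ 0.9130.
With ρ = 5/8, the partial sums are K=1: 0.6250, K=2: 1.0156.
K = 2 is the first length at which the sum reaches 0.9130.

2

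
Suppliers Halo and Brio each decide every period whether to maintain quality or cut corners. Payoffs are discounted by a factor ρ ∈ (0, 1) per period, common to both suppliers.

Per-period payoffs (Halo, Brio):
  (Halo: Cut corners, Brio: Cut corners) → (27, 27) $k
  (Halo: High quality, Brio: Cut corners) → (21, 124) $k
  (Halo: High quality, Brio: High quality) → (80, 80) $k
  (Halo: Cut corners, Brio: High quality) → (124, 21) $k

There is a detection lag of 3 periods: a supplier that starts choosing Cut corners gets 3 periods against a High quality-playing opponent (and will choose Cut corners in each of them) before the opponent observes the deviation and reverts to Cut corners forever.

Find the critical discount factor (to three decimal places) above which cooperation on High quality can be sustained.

A deviator earns 124 for 3 periods, then 27 forever; cooperating earns 80 forever. Multiplying the IC by (1−ρ):
80 ≥ 124(1−ρ^3) + 27ρ^3, so 97·ρ^3 ≥ 44 and ρ^3 ≥ 44/97.
ρ ≥ (44/97)^(1/3) ≈ 0.768.

0.768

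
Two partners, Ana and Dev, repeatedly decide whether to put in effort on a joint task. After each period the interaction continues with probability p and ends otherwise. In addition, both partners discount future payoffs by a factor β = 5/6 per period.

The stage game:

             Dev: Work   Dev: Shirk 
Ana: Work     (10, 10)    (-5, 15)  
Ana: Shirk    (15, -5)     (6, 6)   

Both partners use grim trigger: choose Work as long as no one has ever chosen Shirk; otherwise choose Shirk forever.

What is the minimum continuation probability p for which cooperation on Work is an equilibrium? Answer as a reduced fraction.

2/3

With continuation probability p and discount β, the effective per-period discount factor is βp.
Grim-trigger IC: βp ≥ (15−10)/(15−6) = 5/9.
So p ≥ (5/9)/(5/6) = 2/3.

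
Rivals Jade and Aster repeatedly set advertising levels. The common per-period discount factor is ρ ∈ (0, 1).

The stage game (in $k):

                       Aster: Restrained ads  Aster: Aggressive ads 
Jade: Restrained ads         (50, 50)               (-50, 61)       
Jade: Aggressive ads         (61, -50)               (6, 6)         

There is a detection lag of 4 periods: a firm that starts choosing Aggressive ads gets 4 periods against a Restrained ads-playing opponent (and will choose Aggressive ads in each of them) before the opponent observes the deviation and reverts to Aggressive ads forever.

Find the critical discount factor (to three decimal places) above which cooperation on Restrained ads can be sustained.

A deviator earns 61 for 4 periods, then 6 forever; cooperating earns 50 forever. Multiplying the IC by (1−ρ):
50 ≥ 61(1−ρ^4) + 6ρ^4, so 55·ρ^4 ≥ 11 and ρ^4 ≥ 1/5.
ρ ≥ (1/5)^(1/4) ≈ 0.669.

0.669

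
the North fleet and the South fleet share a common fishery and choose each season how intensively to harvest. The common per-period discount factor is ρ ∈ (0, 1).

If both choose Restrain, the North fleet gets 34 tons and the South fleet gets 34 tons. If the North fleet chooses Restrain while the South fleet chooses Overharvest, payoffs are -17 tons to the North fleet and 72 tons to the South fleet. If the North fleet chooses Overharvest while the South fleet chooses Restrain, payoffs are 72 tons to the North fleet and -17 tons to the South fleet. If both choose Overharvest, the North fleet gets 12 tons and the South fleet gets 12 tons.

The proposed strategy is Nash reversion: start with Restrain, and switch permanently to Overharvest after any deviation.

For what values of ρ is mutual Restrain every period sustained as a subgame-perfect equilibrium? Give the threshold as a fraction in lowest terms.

19/30

34/(1−ρ) ≥ 72 + 12ρ/(1−ρ)
34 ≥ 72 − 60ρ
ρ ≥ 38/60 = 19/30.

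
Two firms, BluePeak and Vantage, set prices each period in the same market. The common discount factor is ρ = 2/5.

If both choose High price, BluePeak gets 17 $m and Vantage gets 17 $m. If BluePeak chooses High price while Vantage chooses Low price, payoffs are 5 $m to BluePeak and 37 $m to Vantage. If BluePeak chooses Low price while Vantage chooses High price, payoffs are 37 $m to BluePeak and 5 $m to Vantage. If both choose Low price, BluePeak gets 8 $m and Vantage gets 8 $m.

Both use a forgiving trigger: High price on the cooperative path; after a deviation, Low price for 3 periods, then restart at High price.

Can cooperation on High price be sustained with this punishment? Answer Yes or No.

No

A one-shot deviation gives 37 now, then 8 for 3 periods, then back to 17.
Gain from deviating: (37−17) today; loss: (17−8) in each of the next 3 periods.
No-deviation condition: (17−8)(ρ+…+ρ^3) ≥ 37−17, i.e. ρ+…+ρ^3 ≥ 20/9.
At ρ = 2/5: ρ+…+ρ^3 = 0.6240 < 2.2222.
So cooperation is not sustainable.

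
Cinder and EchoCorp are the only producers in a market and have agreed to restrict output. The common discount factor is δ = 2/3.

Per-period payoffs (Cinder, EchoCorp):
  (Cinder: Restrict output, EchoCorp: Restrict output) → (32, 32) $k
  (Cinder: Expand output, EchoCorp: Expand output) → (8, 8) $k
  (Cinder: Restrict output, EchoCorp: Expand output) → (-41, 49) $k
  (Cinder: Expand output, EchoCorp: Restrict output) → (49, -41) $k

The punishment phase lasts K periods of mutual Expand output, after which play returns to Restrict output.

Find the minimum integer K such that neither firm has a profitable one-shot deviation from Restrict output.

2

IC: δ(1−δ^K)/(1−δ) ≥ (49−32)/(32−8) = 17/24.
With δ = 2/3: need 1 − δ^K ≥ 17/24·(1−2/3)/(2/3), i.e. δ^K ≤ 0.6458.
Since (2/3)^1 = 0.6667 and (2/3)^2 = 0.4444, the smallest such K is 2.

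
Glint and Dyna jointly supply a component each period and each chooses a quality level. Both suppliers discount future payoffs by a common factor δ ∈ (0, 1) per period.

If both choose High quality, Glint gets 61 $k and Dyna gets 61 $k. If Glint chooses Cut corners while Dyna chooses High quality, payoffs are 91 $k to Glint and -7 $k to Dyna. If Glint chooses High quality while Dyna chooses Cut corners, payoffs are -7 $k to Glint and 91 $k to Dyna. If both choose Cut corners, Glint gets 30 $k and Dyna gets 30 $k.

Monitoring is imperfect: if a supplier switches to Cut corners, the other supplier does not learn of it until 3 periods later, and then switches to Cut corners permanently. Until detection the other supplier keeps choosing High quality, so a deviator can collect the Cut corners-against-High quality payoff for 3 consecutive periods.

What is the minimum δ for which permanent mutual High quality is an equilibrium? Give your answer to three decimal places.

0.789

Deviating for the 3 undetected periods gains 91−61 = 30 per period over cooperation, then loses 61−30 = 31 per period forever once punishment starts.
Gain: 30(1 + δ + … + δ^2); loss: 31·δ^3/(1−δ).
No profitable deviation ⇔ 30(1−δ^3) ≤ 31·δ^3, i.e. δ^3 ≥ 30/(30+31) = 30/61.
Hence δ ≥ (30/61)^(1/3) ≈ 0.789.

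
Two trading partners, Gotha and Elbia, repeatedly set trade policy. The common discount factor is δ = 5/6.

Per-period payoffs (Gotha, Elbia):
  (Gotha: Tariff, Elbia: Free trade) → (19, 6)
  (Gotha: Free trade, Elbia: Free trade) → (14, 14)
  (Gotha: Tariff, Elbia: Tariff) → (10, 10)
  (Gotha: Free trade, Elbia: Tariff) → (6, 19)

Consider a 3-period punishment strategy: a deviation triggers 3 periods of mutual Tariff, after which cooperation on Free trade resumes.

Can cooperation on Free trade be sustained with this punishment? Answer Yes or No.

A one-shot deviation gives 19 now, then 10 for 3 periods, then back to 14.
Gain from deviating: (19−14) today; loss: (14−10) in each of the next 3 periods.
No-deviation condition: (14−10)(δ+…+δ^3) ≥ 19−14, i.e. δ+…+δ^3 ≥ 5/4.
At δ = 5/6: δ+…+δ^3 = 2.1065 ≥ 1.2500.
So cooperation is sustainable.

Yes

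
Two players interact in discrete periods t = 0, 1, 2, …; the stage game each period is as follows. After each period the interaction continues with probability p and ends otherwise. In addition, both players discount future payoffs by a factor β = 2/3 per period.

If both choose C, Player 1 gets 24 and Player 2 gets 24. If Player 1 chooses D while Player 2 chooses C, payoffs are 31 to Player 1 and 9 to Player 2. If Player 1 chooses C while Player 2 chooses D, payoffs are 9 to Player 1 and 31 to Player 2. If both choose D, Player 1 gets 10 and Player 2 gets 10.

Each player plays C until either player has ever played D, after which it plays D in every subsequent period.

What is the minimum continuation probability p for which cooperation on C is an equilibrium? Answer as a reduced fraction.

1/2

With continuation probability p and discount β, the effective per-period discount factor is βp.
Grim-trigger IC: βp ≥ (31−24)/(31−10) = 1/3.
So p ≥ (1/3)/(2/3) = 1/2.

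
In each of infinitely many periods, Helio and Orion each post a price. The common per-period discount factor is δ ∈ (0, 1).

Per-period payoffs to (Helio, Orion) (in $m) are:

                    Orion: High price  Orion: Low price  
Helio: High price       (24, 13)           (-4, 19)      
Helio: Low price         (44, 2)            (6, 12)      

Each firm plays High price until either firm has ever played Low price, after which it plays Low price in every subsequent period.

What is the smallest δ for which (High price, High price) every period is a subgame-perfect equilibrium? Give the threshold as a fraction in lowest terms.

6/7

Helio: cooperation gives 24 each period; deviation gives 44 once then 6 forever.
  24/(1−δ) ≥ 44 + 6δ/(1−δ) ⇒ δ ≥ 20/38 = 10/19.
Orion: cooperation gives 13 each period; deviation gives 19 once then 12 forever.
  δ ≥ 6/7.
Both must hold, so the binding constraint is Orion's: δ ≥ 6/7.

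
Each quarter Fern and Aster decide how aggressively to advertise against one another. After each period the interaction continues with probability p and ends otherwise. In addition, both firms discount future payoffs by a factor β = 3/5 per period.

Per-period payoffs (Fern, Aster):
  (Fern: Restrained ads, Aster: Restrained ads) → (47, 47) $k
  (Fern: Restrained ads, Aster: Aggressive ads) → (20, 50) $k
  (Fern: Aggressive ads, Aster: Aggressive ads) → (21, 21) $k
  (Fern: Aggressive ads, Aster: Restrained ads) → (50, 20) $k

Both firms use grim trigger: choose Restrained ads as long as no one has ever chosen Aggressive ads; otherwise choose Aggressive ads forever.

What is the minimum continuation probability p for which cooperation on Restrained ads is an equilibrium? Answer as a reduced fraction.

Expected continuation weight on next period's payoff is β·p = 3/5·p, which plays the role of the discount factor.
Cooperation requires 3/5·p ≥ (50−47)/(50−21) = 3/29, hence p ≥ 5/29.

5/29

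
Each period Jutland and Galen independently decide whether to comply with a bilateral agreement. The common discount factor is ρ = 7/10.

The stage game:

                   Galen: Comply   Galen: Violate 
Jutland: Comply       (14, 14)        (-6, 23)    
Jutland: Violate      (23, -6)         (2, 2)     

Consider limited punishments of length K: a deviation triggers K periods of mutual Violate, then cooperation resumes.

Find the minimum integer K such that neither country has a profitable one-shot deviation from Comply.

2

IC: ρ(1−ρ^K)/(1−ρ) ≥ (23−14)/(14−2) = 3/4.
With ρ = 7/10: need 1 − ρ^K ≥ 3/4·(1−7/10)/(7/10), i.e. ρ^K ≤ 0.6786.
Since (7/10)^1 = 0.7000 and (7/10)^2 = 0.4900, the smallest such K is 2.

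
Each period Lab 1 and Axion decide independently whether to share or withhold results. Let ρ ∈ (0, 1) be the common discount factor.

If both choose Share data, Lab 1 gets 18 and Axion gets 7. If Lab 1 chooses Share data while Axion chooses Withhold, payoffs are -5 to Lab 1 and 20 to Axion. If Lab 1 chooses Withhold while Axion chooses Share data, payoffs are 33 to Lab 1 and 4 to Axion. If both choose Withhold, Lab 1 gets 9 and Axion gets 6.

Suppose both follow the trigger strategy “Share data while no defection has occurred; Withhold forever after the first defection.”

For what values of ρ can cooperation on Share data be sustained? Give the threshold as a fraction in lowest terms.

Lab 1: cooperation gives 18 each period; deviation gives 33 once then 9 forever.
  18/(1−ρ) ≥ 33 + 9ρ/(1−ρ) ⇒ ρ ≥ 15/24 = 5/8.
Axion: cooperation gives 7 each period; deviation gives 20 once then 6 forever.
  ρ ≥ 13/14.
Both must hold, so the binding constraint is Axion's: ρ ≥ 13/14.

13/14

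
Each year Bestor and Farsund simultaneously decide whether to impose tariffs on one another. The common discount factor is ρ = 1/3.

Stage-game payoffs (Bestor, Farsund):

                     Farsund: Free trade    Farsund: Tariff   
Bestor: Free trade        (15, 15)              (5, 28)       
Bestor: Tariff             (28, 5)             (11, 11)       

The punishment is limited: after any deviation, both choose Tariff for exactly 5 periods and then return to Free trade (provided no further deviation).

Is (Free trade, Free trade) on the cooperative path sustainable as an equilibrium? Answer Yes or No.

IC: ρ+…+ρ^5 ≥ (28−15)/(15−11) = 13/4.
At ρ = 1/3: partial sum = 0.4979 < 3.2500. Cooperation not sustainable.

No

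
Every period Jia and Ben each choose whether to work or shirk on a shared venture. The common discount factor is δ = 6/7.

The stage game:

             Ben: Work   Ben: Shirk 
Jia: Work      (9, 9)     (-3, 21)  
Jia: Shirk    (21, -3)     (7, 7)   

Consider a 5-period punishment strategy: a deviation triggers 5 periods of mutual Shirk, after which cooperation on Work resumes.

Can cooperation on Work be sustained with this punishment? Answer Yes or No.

No

IC: δ+…+δ^5 ≥ (21−9)/(9−7) = 6.
At δ = 6/7: partial sum = 3.2240 < 6.0000. Cooperation not sustainable.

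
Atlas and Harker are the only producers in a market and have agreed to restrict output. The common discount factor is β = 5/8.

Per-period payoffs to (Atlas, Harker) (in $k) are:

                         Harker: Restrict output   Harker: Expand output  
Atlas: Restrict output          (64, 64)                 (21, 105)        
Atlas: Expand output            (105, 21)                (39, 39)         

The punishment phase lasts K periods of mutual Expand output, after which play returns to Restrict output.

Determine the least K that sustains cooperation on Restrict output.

9

Need Σ_{k=1}^{K} β^k ≥ (105−64)/(64−39) = 1.6400 at β = 5/8.
At K = 8 the sum is 1.6279 < 1.6400; at K = 9 it is 1.6424 ≥ 1.6400.
So the minimum punishment length is K = 9.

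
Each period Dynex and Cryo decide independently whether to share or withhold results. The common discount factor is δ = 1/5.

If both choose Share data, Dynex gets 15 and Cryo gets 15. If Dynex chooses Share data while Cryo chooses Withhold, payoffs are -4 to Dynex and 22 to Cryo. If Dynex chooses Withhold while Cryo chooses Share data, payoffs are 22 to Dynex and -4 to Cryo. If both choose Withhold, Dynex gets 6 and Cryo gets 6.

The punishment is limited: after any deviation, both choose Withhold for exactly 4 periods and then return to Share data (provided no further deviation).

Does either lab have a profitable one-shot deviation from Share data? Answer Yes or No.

A one-shot deviation gives 22 now, then 6 for 4 periods, then back to 15.
Gain from deviating: (22−15) today; loss: (15−6) in each of the next 4 periods.
No-deviation condition: (15−6)(δ+…+δ^4) ≥ 22−15, i.e. δ+…+δ^4 ≥ 7/9.
At δ = 1/5: δ+…+δ^4 = 0.2496 < 0.7778.
So cooperation is not sustainable.

Yes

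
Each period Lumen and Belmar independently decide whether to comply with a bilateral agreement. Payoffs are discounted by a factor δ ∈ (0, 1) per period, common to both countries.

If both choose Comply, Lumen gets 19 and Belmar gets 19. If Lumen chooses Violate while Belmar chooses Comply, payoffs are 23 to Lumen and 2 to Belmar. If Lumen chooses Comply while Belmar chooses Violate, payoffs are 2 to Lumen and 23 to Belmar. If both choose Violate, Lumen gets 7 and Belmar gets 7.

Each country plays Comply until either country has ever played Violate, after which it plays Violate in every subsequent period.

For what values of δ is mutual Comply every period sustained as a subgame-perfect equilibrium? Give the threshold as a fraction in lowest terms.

Cooperation forever yields 19 each period: 19/(1−δ).
Deviating yields 23 once, then 7 forever: 23 + 7δ/(1−δ).
No profitable deviation requires 19/(1−δ) ≥ 23 + 7δ/(1−δ).
Multiplying by (1−δ): 19 ≥ 23(1−δ) + 7δ = 23 − 16δ.
So 16δ ≥ 4, i.e. δ ≥ 4/16 = 1/4.

1/4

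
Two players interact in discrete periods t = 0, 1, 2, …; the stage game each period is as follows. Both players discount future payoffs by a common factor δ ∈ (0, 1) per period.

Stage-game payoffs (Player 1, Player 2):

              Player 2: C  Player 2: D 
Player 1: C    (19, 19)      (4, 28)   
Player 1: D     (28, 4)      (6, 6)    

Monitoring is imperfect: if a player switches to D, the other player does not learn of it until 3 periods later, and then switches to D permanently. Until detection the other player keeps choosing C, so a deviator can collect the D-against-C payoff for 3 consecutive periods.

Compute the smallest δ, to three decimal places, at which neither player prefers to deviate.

0.742

A deviator earns 28 for 3 periods, then 6 forever; cooperating earns 19 forever. Multiplying the IC by (1−δ):
19 ≥ 28(1−δ^3) + 6δ^3, so 22·δ^3 ≥ 9 and δ^3 ≥ 9/22.
δ ≥ (9/22)^(1/3) ≈ 0.742.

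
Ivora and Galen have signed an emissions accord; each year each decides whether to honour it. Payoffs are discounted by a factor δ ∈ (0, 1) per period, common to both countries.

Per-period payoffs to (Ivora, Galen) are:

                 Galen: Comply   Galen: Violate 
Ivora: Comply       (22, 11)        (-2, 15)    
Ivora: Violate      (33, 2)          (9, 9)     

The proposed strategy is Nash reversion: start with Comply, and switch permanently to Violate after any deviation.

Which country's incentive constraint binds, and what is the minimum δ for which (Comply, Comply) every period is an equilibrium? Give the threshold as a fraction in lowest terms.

Galen; δ ≥ 2/3

Ivora's threshold: (33−22)/(33−9) = 11/24.
Galen's threshold: (15−11)/(15−9) = 2/3.
11/24 < 2/3, so Galen binds and δ* = 2/3.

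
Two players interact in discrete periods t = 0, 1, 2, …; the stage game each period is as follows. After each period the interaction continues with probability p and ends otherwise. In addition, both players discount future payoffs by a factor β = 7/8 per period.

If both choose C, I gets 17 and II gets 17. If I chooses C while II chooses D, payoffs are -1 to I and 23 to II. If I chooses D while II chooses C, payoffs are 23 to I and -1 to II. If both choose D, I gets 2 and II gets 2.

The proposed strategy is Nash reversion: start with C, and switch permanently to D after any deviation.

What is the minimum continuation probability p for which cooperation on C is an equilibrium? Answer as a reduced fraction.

16/49

Expected continuation weight on next period's payoff is β·p = 7/8·p, which plays the role of the discount factor.
Cooperation requires 7/8·p ≥ (23−17)/(23−2) = 2/7, hence p ≥ 16/49.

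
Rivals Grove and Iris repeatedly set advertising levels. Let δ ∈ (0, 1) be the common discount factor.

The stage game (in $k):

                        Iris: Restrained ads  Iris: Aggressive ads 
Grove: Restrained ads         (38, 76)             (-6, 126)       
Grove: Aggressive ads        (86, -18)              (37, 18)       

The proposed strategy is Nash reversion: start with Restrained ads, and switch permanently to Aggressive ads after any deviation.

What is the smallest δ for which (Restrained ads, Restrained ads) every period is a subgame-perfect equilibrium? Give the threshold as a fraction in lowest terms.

Grove: cooperation gives 38 each period; deviation gives 86 once then 37 forever.
  38/(1−δ) ≥ 86 + 37δ/(1−δ) ⇒ δ ≥ 48/49.
Iris: cooperation gives 76 each period; deviation gives 126 once then 18 forever.
  δ ≥ 50/108 = 25/54.
Both must hold, so the binding constraint is Grove's: δ ≥ 48/49.

48/49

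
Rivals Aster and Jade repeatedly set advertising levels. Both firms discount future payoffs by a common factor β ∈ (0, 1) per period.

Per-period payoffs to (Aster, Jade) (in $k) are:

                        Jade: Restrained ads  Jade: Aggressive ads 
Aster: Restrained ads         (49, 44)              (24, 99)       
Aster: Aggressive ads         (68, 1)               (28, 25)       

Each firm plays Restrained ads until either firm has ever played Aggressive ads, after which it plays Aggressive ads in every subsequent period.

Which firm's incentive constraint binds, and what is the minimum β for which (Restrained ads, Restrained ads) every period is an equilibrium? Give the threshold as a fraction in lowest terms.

Jade; β ≥ 55/74

Aster's threshold: (68−49)/(68−28) = 19/40.
Jade's threshold: (99−44)/(99−25) = 55/74.
19/40 < 55/74, so Jade binds and β* = 55/74.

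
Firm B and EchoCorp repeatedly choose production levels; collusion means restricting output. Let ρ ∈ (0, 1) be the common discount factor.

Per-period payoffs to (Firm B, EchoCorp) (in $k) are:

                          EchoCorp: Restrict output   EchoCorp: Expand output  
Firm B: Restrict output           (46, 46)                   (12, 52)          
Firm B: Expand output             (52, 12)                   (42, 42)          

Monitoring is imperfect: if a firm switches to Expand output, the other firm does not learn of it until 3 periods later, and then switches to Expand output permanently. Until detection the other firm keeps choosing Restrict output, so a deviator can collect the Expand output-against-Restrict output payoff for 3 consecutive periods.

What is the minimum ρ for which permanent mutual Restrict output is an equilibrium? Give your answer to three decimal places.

0.843

Deviating for the 3 undetected periods gains 52−46 = 6 per period over cooperation, then loses 46−42 = 4 per period forever once punishment starts.
Gain: 6(1 + ρ + … + ρ^2); loss: 4·ρ^3/(1−ρ).
No profitable deviation ⇔ 6(1−ρ^3) ≤ 4·ρ^3, i.e. ρ^3 ≥ 6/(6+4) = 3/5.
Hence ρ ≥ (3/5)^(1/3) ≈ 0.843.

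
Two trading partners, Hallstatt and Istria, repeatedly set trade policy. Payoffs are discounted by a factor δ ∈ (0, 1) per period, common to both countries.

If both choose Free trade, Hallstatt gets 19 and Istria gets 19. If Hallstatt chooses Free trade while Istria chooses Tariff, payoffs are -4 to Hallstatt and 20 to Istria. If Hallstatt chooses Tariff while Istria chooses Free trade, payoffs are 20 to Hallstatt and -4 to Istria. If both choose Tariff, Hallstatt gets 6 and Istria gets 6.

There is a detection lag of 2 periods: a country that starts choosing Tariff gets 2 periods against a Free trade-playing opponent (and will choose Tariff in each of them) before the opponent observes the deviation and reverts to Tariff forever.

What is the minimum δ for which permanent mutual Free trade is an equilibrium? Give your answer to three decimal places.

0.267

A deviator earns 20 for 2 periods, then 6 forever; cooperating earns 19 forever. Multiplying the IC by (1−δ):
19 ≥ 20(1−δ^2) + 6δ^2, so 14·δ^2 ≥ 1 and δ^2 ≥ 1/14.
δ ≥ (1/14)^(1/2) ≈ 0.267.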